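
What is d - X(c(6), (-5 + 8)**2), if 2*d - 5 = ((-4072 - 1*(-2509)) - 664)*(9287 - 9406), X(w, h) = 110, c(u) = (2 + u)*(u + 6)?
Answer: 132399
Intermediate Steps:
c(u) = (2 + u)*(6 + u)
d = 132509 (d = 5/2 + (((-4072 - 1*(-2509)) - 664)*(9287 - 9406))/2 = 5/2 + (((-4072 + 2509) - 664)*(-119))/2 = 5/2 + ((-1563 - 664)*(-119))/2 = 5/2 + (-2227*(-119))/2 = 5/2 + (1/2)*265013 = 5/2 + 265013/2 = 132509)
d - X(c(6), (-5 + 8)**2) = 132509 - 1*110 = 132509 - 110 = 132399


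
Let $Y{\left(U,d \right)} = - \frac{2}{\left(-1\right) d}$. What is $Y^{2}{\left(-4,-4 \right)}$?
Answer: $\frac{1}{4} \approx 0.25$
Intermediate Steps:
$Y{\left(U,d \right)} = \frac{2}{d}$ ($Y{\left(U,d \right)} = - 2 \left(- \frac{1}{d}\right) = \frac{2}{d}$)
$Y^{2}{\left(-4,-4 \right)} = \left(\frac{2}{-4}\right)^{2} = \left(2 \left(- \frac{1}{4}\right)\right)^{2} = \left(- \frac{1}{2}\right)^{2} = \frac{1}{4}$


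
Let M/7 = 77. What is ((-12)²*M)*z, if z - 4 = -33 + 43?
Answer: 1086624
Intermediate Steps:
z = 14 (z = 4 + (-33 + 43) = 4 + 10 = 14)
M = 539 (M = 7*77 = 539)
((-12)²*M)*z = ((-12)²*539)*14 = (144*539)*14 = 77616*14 = 1086624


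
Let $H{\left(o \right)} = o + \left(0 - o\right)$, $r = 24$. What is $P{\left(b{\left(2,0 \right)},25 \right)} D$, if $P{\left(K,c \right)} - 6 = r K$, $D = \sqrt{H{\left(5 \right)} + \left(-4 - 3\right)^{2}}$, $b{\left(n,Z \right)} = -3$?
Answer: $-462$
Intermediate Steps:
$H{\left(o \right)} = 0$ ($H{\left(o \right)} = o - o = 0$)
$D = 7$ ($D = \sqrt{0 + \left(-4 - 3\right)^{2}} = \sqrt{0 + \left(-7\right)^{2}} = \sqrt{0 + 49} = \sqrt{49} = 7$)
$P{\left(K,c \right)} = 6 + 24 K$
$P{\left(b{\left(2,0 \right)},25 \right)} D = \left(6 + 24 \left(-3\right)\right) 7 = \left(6 - 72\right) 7 = \left(-66\right) 7 = -462$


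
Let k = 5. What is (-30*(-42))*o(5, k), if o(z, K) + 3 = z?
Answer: 2520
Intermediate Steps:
o(z, K) = -3 + z
(-30*(-42))*o(5, k) = (-30*(-42))*(-3 + 5) = 1260*2 = 2520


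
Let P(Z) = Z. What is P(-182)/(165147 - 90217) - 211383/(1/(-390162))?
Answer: 3089873950233299/37465 ≈ 8.2474e+10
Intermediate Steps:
P(-182)/(165147 - 90217) - 211383/(1/(-390162)) = -182/(165147 - 90217) - 211383/(1/(-390162)) = -182/74930 - 211383/(-1/390162) = -182*1/74930 - 211383*(-390162) = -91/37465 + 82473614046 = 3089873950233299/37465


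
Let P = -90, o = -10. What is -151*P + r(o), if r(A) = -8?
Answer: 13582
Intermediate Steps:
-151*P + r(o) = -151*(-90) - 8 = 13590 - 8 = 13582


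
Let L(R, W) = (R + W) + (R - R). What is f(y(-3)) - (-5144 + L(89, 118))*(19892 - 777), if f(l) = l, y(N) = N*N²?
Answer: 94370728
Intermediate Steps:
y(N) = N³
L(R, W) = R + W (L(R, W) = (R + W) + 0 = R + W)
f(y(-3)) - (-5144 + L(89, 118))*(19892 - 777) = (-3)³ - (-5144 + (89 + 118))*(19892 - 777) = -27 - (-5144 + 207)*19115 = -27 - (-4937)*19115 = -27 - 1*(-94370755) = -27 + 94370755 = 94370728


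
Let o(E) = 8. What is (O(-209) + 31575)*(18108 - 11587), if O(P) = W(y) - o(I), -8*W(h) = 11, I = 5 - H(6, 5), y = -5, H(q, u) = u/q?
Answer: 1646715525/8 ≈ 2.0584e+8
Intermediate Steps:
I = 25/6 (I = 5 - 5/6 = 25/6 ≈ 4.1667)
W(h) = -11/8 (W(h) = -1/8*11 = -11/8)
O(P) = -75/8 (O(P) = -11/8 - 1*8 = -11/8 - 8 = -75/8)
(O(-209) + 31575)*(18108 - 11587) = (-75/8 + 31575)*(18108 - 11587) = (252525/8)*6521 = 1646715525/8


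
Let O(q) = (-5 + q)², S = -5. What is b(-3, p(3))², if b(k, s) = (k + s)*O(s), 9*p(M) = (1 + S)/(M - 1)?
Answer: 4103811721/531441 ≈ 7722.0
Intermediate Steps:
p(M) = -4/(9*(-1 + M)) (p(M) = ((1 - 5)/(M - 1))/9 = (-4/(-1 + M))/9 = -4/(9*(-1 + M)))
b(k, s) = (-5 + s)²*(k + s) (b(k, s) = (k + s)*(-5 + s)² = (-5 + s)²*(k + s))
b(-3, p(3))² = ((-5 - 4/(-9 + 9*3))²*(-3 - 4/(-9 + 9*3)))² = ((-5 - 4/(-9 + 27))²*(-3 - 4/(-9 + 27)))² = ((-5 - 4/18)²*(-3 - 4/18))² = ((-5 - 4*1/18)²*(-3 - 4*1/18))² = ((-5 - 2/9)²*(-3 - 2/9))² = ((-47/9)²*(-29/9))² = ((2209/81)*(-29/9))² = (-64061/729)² = 4103811721/531441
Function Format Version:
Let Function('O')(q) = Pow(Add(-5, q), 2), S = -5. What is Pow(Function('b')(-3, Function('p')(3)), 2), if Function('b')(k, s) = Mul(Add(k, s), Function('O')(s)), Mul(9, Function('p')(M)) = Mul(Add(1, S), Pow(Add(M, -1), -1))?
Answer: Rational(4103811721, 531441) ≈ 7722.0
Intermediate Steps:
Function('p')(M) = Mul(Rational(-4, 9), Pow(Add(-1, M), -1)) (Function('p')(M) = Mul(Rational(1, 9), Mul(Add(1, -5), Pow(Add(M, -1), -1))) = Mul(Rational(1, 9), Mul(-4, Pow(Add(-1, M), -1))) = Mul(Rational(-4, 9), Pow(Add(-1, M), -1)))
Function('b')(k, s) = Mul(Pow(Add(-5, s), 2), Add(k, s)) (Function('b')(k, s) = Mul(Add(k, s), Pow(Add(-5, s), 2)) = Mul(Pow(Add(-5, s), 2), Add(k, s)))
Pow(Function('b')(-3, Function('p')(3)), 2) = Pow(Mul(Pow(Add(-5, Mul(-4, Pow(Add(-9, Mul(9, 3)), -1))), 2), Add(-3, Mul(-4, Pow(Add(-9, Mul(9, 3)), -1)))), 2) = Pow(Mul(Pow(Add(-5, Mul(-4, Pow(Add(-9, 27), -1))), 2), Add(-3, Mul(-4, Pow(Add(-9, 27), -1)))), 2) = Pow(Mul(Pow(Add(-5, Mul(-4, Pow(18, -1))), 2), Add(-3, Mul(-4, Pow(18, -1)))), 2) = Pow(Mul(Pow(Add(-5, Mul(-4, Rational(1, 18))), 2), Add(-3, Mul(-4, Rational(1, 18)))), 2) = Pow(Mul(Pow(Add(-5, Rational(-2, 9)), 2), Add(-3, Rational(-2, 9))), 2) = Pow(Mul(Pow(Rational(-47, 9), 2), Rational(-29, 9)), 2) = Pow(Mul(Rational(2209, 81), Rational(-29, 9)), 2) = Pow(Rational(-64061, 729), 2) = Rational(4103811721, 531441)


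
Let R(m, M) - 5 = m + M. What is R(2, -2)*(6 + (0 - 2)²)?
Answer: 50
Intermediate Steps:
R(m, M) = 5 + M + m (R(m, M) = 5 + (m + M) = 5 + (M + m) = 5 + M + m)
R(2, -2)*(6 + (0 - 2)²) = (5 - 2 + 2)*(6 + (0 - 2)²) = 5*(6 + (-2)²) = 5*(6 + 4) = 5*10 = 50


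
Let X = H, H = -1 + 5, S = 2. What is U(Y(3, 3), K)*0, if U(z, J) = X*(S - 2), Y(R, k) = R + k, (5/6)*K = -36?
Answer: 0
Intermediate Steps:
K = -216/5 (K = (6/5)*(-36) = -216/5 ≈ -43.200)
H = 4
X = 4
U(z, J) = 0 (U(z, J) = 4*(2 - 2) = 4*0 = 0)
U(Y(3, 3), K)*0 = 0*0 = 0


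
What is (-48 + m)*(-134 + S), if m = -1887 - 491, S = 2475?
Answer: -5679266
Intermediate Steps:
m = -2378
(-48 + m)*(-134 + S) = (-48 - 2378)*(-134 + 2475) = -2426*2341 = -5679266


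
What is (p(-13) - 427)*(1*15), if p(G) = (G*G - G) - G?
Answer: -3480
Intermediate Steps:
p(G) = G² - 2*G (p(G) = (G² - G) - G = G² - 2*G)
(p(-13) - 427)*(1*15) = (-13*(-2 - 13) - 427)*(1*15) = (-13*(-15) - 427)*15 = (195 - 427)*15 = -232*15 = -3480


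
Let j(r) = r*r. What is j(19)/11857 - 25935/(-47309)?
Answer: 324589844/560942813 ≈ 0.57865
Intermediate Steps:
j(r) = r²
j(19)/11857 - 25935/(-47309) = 19²/11857 - 25935/(-47309) = 361*(1/11857) - 25935*(-1/47309) = 361/11857 + 25935/47309 = 324589844/560942813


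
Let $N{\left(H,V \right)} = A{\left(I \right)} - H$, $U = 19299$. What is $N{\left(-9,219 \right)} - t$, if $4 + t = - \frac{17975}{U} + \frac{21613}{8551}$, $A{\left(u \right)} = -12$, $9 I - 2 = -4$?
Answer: $- \frac{98379313}{165025749} \approx -0.59615$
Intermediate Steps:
$I = - \frac{2}{9}$ ($I = \frac{2}{9} + \frac{1}{9} \left(-4\right) = \frac{2}{9} - \frac{4}{9} = - \frac{2}{9} \approx -0.22222$)
$t = - \frac{396697934}{165025749}$ ($t = -4 + \left(- \frac{17975}{19299} + \frac{21613}{8551}\right) = -4 + \frac{263405062}{165025749} = - \frac{396697934}{165025749} \approx -2.4039$)
$N{\left(H,V \right)} = -12 - H$
$N{\left(-9,219 \right)} - t = \left(-12 - -9\right) - - \frac{396697934}{165025749} = \left(-12 + 9\right) + \frac{396697934}{165025749} = -3 + \frac{396697934}{165025749} = - \frac{98379313}{165025749}$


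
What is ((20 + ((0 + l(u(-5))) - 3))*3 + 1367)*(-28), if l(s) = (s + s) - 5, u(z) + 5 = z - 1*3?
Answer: -37100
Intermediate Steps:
u(z) = -8 + z (u(z) = -5 + (z - 1*3) = -5 + (z - 3) = -5 + (-3 + z) = -8 + z)
l(s) = -5 + 2*s (l(s) = 2*s - 5 = -5 + 2*s)
((20 + ((0 + l(u(-5))) - 3))*3 + 1367)*(-28) = ((20 + ((0 + (-5 + 2*(-8 - 5))) - 3))*3 + 1367)*(-28) = ((20 + ((0 + (-5 + 2*(-13))) - 3))*3 + 1367)*(-28) = ((20 + ((0 + (-5 - 26)) - 3))*3 + 1367)*(-28) = ((20 + ((0 - 31) - 3))*3 + 1367)*(-28) = ((20 + (-31 - 3))*3 + 1367)*(-28) = ((20 - 34)*3 + 1367)*(-28) = (-14*3 + 1367)*(-28) = (-42 + 1367)*(-28) = 1325*(-28) = -37100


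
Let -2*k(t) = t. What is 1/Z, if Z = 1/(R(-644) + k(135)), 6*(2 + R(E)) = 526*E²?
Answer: 218150719/6 ≈ 3.6358e+7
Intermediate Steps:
k(t) = -t/2
R(E) = -2 + 263*E²/3 (R(E) = -2 + (526*E²)/6 = -2 + 263*E²/3)
Z = 6/218150719 (Z = 1/((-2 + (263/3)*(-644)²) - ½*135) = 1/((-2 + (263/3)*414736) - 135/2) = 1/((-2 + 109075568/3) - 135/2) = 1/(109075562/3 - 135/2) = 1/(218150719/6) = 6/218150719 ≈ 2.7504e-8)
1/Z = 1/(6/218150719) = 218150719/6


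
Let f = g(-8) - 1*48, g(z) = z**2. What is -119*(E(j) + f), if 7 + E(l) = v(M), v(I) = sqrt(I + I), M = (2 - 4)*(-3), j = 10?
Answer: -1071 - 238*sqrt(3) ≈ -1483.2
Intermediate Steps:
f = 16 (f = (-8)**2 - 1*48 = 64 - 48 = 16)
M = 6 (M = -2*(-3) = 6)
v(I) = sqrt(2)*sqrt(I) (v(I) = sqrt(2*I) = sqrt(2)*sqrt(I))
E(l) = -7 + 2*sqrt(3) (E(l) = -7 + sqrt(2)*sqrt(6) = -7 + 2*sqrt(3))
-119*(E(j) + f) = -119*((-7 + 2*sqrt(3)) + 16) = -119*(9 + 2*sqrt(3)) = -1071 - 238*sqrt(3)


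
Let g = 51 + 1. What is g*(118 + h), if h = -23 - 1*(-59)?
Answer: 8008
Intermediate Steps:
g = 52
h = 36 (h = -23 + 59 = 36)
g*(118 + h) = 52*(118 + 36) = 52*154 = 8008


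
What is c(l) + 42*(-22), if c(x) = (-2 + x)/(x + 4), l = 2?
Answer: -924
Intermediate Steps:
c(x) = (-2 + x)/(4 + x)
c(l) + 42*(-22) = (-2 + 2)/(4 + 2) + 42*(-22) = 0/6 - 924 = (1/6)*0 - 924 = 0 - 924 = -924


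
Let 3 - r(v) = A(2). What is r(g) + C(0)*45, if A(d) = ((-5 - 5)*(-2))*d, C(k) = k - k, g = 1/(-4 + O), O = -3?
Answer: -37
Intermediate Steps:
g = -⅐ (g = 1/(-4 - 3) = 1/(-7) = -⅐ ≈ -0.14286)
C(k) = 0
A(d) = 20*d (A(d) = (-10*(-2))*d = 20*d)
r(v) = -37 (r(v) = 3 - 20*2 = 3 - 1*40 = 3 - 40 = -37)
r(g) + C(0)*45 = -37 + 0*45 = -37 + 0 = -37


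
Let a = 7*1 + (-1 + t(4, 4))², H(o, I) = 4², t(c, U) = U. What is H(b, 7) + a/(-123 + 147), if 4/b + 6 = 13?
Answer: 50/3 ≈ 16.667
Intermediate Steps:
b = 4/7 (b = 4/(-6 + 13) = 4/7 ≈ 0.57143)
H(o, I) = 16
a = 16 (a = 7*1 + (-1 + 4)² = 7 + 3² = 7 + 9 = 16)
H(b, 7) + a/(-123 + 147) = 16 + 16/(-123 + 147) = 16 + 16/24 = 16 + 16*(1/24) = 16 + ⅔ = 50/3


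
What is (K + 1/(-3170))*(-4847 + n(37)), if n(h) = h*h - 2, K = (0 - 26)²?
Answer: -745735812/317 ≈ -2.3525e+6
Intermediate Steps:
K = 676 (K = (-26)² = 676)
n(h) = -2 + h² (n(h) = h² - 2 = -2 + h²)
(K + 1/(-3170))*(-4847 + n(37)) = (676 + 1/(-3170))*(-4847 + (-2 + 37²)) = (676 - 1/3170)*(-4847 + (-2 + 1369)) = 2142919*(-4847 + 1367)/3170 = (2142919/3170)*(-3480) = -745735812/317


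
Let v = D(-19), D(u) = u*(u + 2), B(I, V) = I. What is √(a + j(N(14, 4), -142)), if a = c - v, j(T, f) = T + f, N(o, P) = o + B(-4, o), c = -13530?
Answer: I*√13985 ≈ 118.26*I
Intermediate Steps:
N(o, P) = -4 + o (N(o, P) = o - 4 = -4 + o)
D(u) = u*(2 + u)
v = 323 (v = -19*(2 - 19) = -19*(-17) = 323)
a = -13853 (a = -13530 - 1*323 = -13530 - 323 = -13853)
√(a + j(N(14, 4), -142)) = √(-13853 + ((-4 + 14) - 142)) = √(-13853 + (10 - 142)) = √(-13853 - 132) = √(-13985) = I*√13985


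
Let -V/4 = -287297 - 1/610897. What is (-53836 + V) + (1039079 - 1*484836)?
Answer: 1007732636719/610897 ≈ 1.6496e+6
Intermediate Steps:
V = 702035501640/610897 (V = -4*(-287297 - 1/610897) = -4*(-175508875410/610897) = 702035501640/610897 ≈ 1.1492e+6)
(-53836 + V) + (1039079 - 1*484836) = (-53836 + 702035501640/610897) + (1039079 - 1*484836) = 669147250748/610897 + (1039079 - 484836) = 669147250748/610897 + 554243 = 1007732636719/610897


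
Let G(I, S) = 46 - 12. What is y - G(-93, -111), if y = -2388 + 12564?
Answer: 10142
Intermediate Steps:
G(I, S) = 34
y = 10176
y - G(-93, -111) = 10176 - 1*34 = 10176 - 34 = 10142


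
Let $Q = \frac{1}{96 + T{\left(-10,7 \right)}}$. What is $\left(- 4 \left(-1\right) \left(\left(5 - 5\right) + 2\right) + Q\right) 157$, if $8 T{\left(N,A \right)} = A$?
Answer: $\frac{974656}{775} \approx 1257.6$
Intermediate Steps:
$T{\left(N,A \right)} = \frac{A}{8}$
$Q = \frac{8}{775}$ ($Q = \frac{1}{96 + \frac{1}{8} \cdot 7} = \frac{1}{96 + \frac{7}{8}} = \frac{1}{\frac{775}{8}} = \frac{8}{775} \approx 0.010323$)
$\left(- 4 \left(-1\right) \left(\left(5 - 5\right) + 2\right) + Q\right) 157 = \left(- 4 \left(-1\right) \left(\left(5 - 5\right) + 2\right) + \frac{8}{775}\right) 157 = \left(- \left(-4\right) \left(0 + 2\right) + \frac{8}{775}\right) 157 = \left(- \left(-4\right) 2 + \frac{8}{775}\right) 157 = \left(\left(-1\right) \left(-8\right) + \frac{8}{775}\right) 157 = \left(8 + \frac{8}{775}\right) 157 = \frac{6208}{775} \cdot 157 = \frac{974656}{775}$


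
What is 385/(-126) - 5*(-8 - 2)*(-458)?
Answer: -412255/18 ≈ -22903.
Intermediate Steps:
385/(-126) - 5*(-8 - 2)*(-458) = 385*(-1/126) - 5*(-10)*(-458) = -55/18 + 50*(-458) = -55/18 - 22900 = -412255/18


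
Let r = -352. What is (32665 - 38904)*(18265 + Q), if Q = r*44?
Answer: -17325703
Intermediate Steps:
Q = -15488 (Q = -352*44 = -15488)
(32665 - 38904)*(18265 + Q) = (32665 - 38904)*(18265 - 15488) = -6239*2777 = -17325703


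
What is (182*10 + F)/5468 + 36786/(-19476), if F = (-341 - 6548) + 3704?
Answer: -18977549/8874564 ≈ -2.1384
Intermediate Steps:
F = -3185 (F = -6889 + 3704 = -3185)
(182*10 + F)/5468 + 36786/(-19476) = (182*10 - 3185)/5468 + 36786/(-19476) = (1820 - 3185)*(1/5468) + 36786*(-1/19476) = -1365*1/5468 - 6131/3246 = -1365/5468 - 6131/3246 = -18977549/8874564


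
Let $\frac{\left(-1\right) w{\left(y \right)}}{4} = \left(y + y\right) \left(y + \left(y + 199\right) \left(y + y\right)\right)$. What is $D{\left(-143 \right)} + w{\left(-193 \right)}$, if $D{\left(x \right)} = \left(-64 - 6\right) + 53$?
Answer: $-3873913$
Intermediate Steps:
$D{\left(x \right)} = -17$ ($D{\left(x \right)} = -70 + 53 = -17$)
$w{\left(y \right)} = - 8 y \left(y + 2 y \left(199 + y\right)\right)$ ($w{\left(y \right)} = - 4 \left(y + y\right) \left(y + \left(y + 199\right) \left(y + y\right)\right) = - 4 \cdot 2 y \left(y + \left(199 + y\right) 2 y\right) = - 4 \cdot 2 y \left(y + 2 y \left(199 + y\right)\right) = - 8 y \left(y + 2 y \left(199 + y\right)\right)$)
$D{\left(-143 \right)} + w{\left(-193 \right)} = -17 + \left(-193\right)^{2} \left(-3192 - -3088\right) = -17 + 37249 \left(-3192 + 3088\right) = -17 + 37249 \left(-104\right) = -17 - 3873896 = -3873913$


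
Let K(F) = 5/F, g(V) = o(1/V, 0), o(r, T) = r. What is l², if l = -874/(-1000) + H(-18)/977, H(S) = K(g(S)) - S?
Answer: 152841120601/238632250000 ≈ 0.64049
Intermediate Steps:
g(V) = 1/V
H(S) = 4*S (H(S) = 5/(1/S) - S = 5*S - S = 4*S)
l = 390949/488500 (l = -874/(-1000) + (4*(-18))/977 = -874*(-1/1000) - 72*1/977 = 437/500 - 72/977 = 390949/488500 ≈ 0.80031)
l² = (390949/488500)² = 152841120601/238632250000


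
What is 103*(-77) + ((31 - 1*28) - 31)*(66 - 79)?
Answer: -7567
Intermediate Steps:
103*(-77) + ((31 - 1*28) - 31)*(66 - 79) = -7931 + ((31 - 28) - 31)*(-13) = -7931 + (3 - 31)*(-13) = -7931 - 28*(-13) = -7931 + 364 = -7567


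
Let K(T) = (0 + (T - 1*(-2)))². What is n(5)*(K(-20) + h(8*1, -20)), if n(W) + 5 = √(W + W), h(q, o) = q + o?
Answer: -1560 + 312*√10 ≈ -573.37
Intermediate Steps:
h(q, o) = o + q
n(W) = -5 + √2*√W (n(W) = -5 + √(W + W) = -5 + √(2*W) = -5 + √2*√W)
K(T) = (2 + T)² (K(T) = (0 + (T + 2))² = (0 + (2 + T))² = (2 + T)²)
n(5)*(K(-20) + h(8*1, -20)) = (-5 + √2*√5)*((2 - 20)² + (-20 + 8*1)) = (-5 + √10)*((-18)² + (-20 + 8)) = (-5 + √10)*(324 - 12) = (-5 + √10)*312 = -1560 + 312*√10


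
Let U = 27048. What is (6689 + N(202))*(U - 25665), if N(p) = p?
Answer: 9530253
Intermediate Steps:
(6689 + N(202))*(U - 25665) = (6689 + 202)*(27048 - 25665) = 6891*1383 = 9530253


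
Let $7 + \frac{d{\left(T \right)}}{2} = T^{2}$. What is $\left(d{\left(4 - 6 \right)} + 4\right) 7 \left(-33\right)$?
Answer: $462$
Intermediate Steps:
$d{\left(T \right)} = -14 + 2 T^{2}$
$\left(d{\left(4 - 6 \right)} + 4\right) 7 \left(-33\right) = \left(\left(-14 + 2 \left(4 - 6\right)^{2}\right) + 4\right) 7 \left(-33\right) = \left(\left(-14 + 2 \left(4 - 6\right)^{2}\right) + 4\right) \left(-231\right) = \left(\left(-14 + 2 \left(-2\right)^{2}\right) + 4\right) \left(-231\right) = \left(\left(-14 + 2 \cdot 4\right) + 4\right) \left(-231\right) = \left(\left(-14 + 8\right) + 4\right) \left(-231\right) = \left(-6 + 4\right) \left(-231\right) = \left(-2\right) \left(-231\right) = 462$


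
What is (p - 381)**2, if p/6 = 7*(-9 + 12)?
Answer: 65025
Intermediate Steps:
p = 126 (p = 6*(7*(-9 + 12)) = 6*(7*3) = 6*21 = 126)
(p - 381)**2 = (126 - 381)**2 = (-255)**2 = 65025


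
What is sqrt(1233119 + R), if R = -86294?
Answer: 15*sqrt(5097) ≈ 1070.9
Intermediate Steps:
sqrt(1233119 + R) = sqrt(1233119 - 86294) = sqrt(1146825) = 15*sqrt(5097)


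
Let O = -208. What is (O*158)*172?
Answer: -5652608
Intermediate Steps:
(O*158)*172 = -208*158*172 = -32864*172 = -5652608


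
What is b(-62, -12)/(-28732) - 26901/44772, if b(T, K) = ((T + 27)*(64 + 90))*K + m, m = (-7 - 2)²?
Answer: -10929759/3828539 ≈ -2.8548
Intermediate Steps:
m = 81 (m = (-9)² = 81)
b(T, K) = 81 + K*(4158 + 154*T) (b(T, K) = ((T + 27)*(64 + 90))*K + 81 = ((27 + T)*154)*K + 81 = (4158 + 154*T)*K + 81 = K*(4158 + 154*T) + 81 = 81 + K*(4158 + 154*T))
b(-62, -12)/(-28732) - 26901/44772 = (81 + 4158*(-12) + 154*(-12)*(-62))/(-28732) - 26901/44772 = (81 - 49896 + 114576)*(-1/28732) - 26901*1/44772 = 64761*(-1/28732) - 1281/2132 = -64761/28732 - 1281/2132 = -10929759/3828539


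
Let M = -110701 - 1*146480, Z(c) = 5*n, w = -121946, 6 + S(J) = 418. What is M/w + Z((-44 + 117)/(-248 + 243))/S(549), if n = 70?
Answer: 18579959/6280219 ≈ 2.9585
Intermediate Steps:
S(J) = 412 (S(J) = -6 + 418 = 412)
Z(c) = 350 (Z(c) = 5*70 = 350)
M = -257181 (M = -110701 - 146480 = -257181)
M/w + Z((-44 + 117)/(-248 + 243))/S(549) = -257181/(-121946) + 350/412 = -257181*(-1/121946) + 350*(1/412) = 257181/121946 + 175/206 = 18579959/6280219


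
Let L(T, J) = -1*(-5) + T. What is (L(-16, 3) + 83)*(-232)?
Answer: -16704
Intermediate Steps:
L(T, J) = 5 + T
(L(-16, 3) + 83)*(-232) = ((5 - 16) + 83)*(-232) = (-11 + 83)*(-232) = 72*(-232) = -16704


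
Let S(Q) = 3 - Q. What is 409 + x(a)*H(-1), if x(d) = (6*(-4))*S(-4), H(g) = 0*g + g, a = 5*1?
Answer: 577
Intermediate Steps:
a = 5
H(g) = g (H(g) = 0 + g = g)
x(d) = -168 (x(d) = (6*(-4))*(3 - 1*(-4)) = -24*(3 + 4) = -24*7 = -168)
409 + x(a)*H(-1) = 409 - 168*(-1) = 409 + 168 = 577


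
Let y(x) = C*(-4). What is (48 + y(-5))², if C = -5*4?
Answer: 16384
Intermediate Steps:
C = -20
y(x) = 80 (y(x) = -20*(-4) = 80)
(48 + y(-5))² = (48 + 80)² = 128² = 16384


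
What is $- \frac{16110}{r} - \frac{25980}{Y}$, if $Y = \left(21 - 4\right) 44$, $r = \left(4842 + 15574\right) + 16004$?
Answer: $- \frac{7985349}{227018} \approx -35.175$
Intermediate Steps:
$r = 36420$ ($r = 20416 + 16004 = 36420$)
$Y = 748$ ($Y = 17 \cdot 44 = 748$)
$- \frac{16110}{r} - \frac{25980}{Y} = - \frac{16110}{36420} - \frac{25980}{748} = \left(-16110\right) \frac{1}{36420} - \frac{6495}{187} = - \frac{537}{1214} - \frac{6495}{187} = - \frac{7985349}{227018}$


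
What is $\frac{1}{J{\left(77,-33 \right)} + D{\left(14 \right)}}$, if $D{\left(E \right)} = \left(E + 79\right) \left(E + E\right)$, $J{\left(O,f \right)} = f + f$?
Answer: $\frac{1}{2538} \approx 0.00039401$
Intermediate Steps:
$J{\left(O,f \right)} = 2 f$
$D{\left(E \right)} = 2 E \left(79 + E\right)$ ($D{\left(E \right)} = \left(79 + E\right) 2 E = 2 E \left(79 + E\right)$)
$\frac{1}{J{\left(77,-33 \right)} + D{\left(14 \right)}} = \frac{1}{2 \left(-33\right) + 2 \cdot 14 \left(79 + 14\right)} = \frac{1}{-66 + 2 \cdot 14 \cdot 93} = \frac{1}{-66 + 2604} = \frac{1}{2538}$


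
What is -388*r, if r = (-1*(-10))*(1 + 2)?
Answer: -11640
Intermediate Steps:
r = 30 (r = 10*3 = 30)
-388*r = -388*30 = -11640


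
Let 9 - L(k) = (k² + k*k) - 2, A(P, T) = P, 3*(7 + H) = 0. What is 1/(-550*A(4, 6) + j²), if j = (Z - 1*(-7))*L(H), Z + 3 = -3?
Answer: 1/5369 ≈ 0.00018625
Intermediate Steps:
H = -7 (H = -7 + (⅓)*0 = -7 + 0 = -7)
Z = -6 (Z = -3 - 3 = -6)
L(k) = 11 - 2*k² (L(k) = 9 - ((k² + k*k) - 2) = 9 - ((k² + k²) - 2) = 9 - (2*k² - 2) = 9 - (-2 + 2*k²) = 9 + (2 - 2*k²) = 11 - 2*k²)
j = -87 (j = (-6 - 1*(-7))*(11 - 2*(-7)²) = (-6 + 7)*(11 - 2*49) = 1*(11 - 98) = 1*(-87) = -87)
1/(-550*A(4, 6) + j²) = 1/(-550*4 + (-87)²) = 1/(-2200 + 7569) = 1/5369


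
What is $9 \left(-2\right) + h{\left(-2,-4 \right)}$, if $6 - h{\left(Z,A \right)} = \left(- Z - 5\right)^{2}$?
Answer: $-21$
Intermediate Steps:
$h{\left(Z,A \right)} = 6 - \left(-5 - Z\right)^{2}$ ($h{\left(Z,A \right)} = 6 - \left(- Z - 5\right)^{2} = 6 - \left(-5 - Z\right)^{2}$)
$9 \left(-2\right) + h{\left(-2,-4 \right)} = 9 \left(-2\right) + \left(6 - \left(5 - 2\right)^{2}\right) = -18 + \left(6 - 3^{2}\right) = -18 + \left(6 - 9\right) = -18 - 3 = -21$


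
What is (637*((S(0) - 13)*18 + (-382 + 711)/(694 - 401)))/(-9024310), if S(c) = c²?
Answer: 43464421/2644122830 ≈ 0.016438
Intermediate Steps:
(637*((S(0) - 13)*18 + (-382 + 711)/(694 - 401)))/(-9024310) = (637*((0² - 13)*18 + (-382 + 711)/(694 - 401)))/(-9024310) = (637*((0 - 13)*18 + 329/293))*(-1/9024310) = (637*(-13*18 + 329*(1/293)))*(-1/9024310) = (637*(-234 + 329/293))*(-1/9024310) = (637*(-68233/293))*(-1/9024310) = -43464421/293*(-1/9024310) = 43464421/2644122830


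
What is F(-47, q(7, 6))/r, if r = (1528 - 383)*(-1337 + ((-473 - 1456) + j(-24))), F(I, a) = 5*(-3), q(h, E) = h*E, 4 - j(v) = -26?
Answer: 3/741044 ≈ 4.0483e-6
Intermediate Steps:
j(v) = 30 (j(v) = 4 - 1*(-26) = 4 + 26 = 30)
q(h, E) = E*h
F(I, a) = -15
r = -3705220 (r = (1528 - 383)*(-1337 + ((-473 - 1456) + 30)) = 1145*(-1337 + (-1929 + 30)) = 1145*(-1337 - 1899) = 1145*(-3236) = -3705220)
F(-47, q(7, 6))/r = -15/(-3705220) = -15*(-1/3705220) = 3/741044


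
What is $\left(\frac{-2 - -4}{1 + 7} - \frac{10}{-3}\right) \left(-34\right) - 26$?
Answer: $- \frac{887}{6} \approx -147.83$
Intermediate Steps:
$\left(\frac{-2 - -4}{1 + 7} - \frac{10}{-3}\right) \left(-34\right) - 26 = \left(\frac{-2 + 4}{8} - - \frac{10}{3}\right) \left(-34\right) - 26 = \left(2 \cdot \frac{1}{8} + \frac{10}{3}\right) \left(-34\right) - 26 = \left(\frac{1}{4} + \frac{10}{3}\right) \left(-34\right) - 26 = \frac{43}{12} \left(-34\right) - 26 = - \frac{731}{6} - 26 = - \frac{887}{6}$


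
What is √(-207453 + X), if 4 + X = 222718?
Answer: √15261 ≈ 123.54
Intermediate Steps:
X = 222714 (X = -4 + 222718 = 222714)
√(-207453 + X) = √(-207453 + 222714) = √15261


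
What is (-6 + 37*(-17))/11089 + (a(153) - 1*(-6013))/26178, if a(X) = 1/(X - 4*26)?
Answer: 1226356156/7112052129 ≈ 0.17243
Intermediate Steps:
a(X) = 1/(-104 + X) (a(X) = 1/(X - 104) = 1/(-104 + X))
(-6 + 37*(-17))/11089 + (a(153) - 1*(-6013))/26178 = (-6 + 37*(-17))/11089 + (1/(-104 + 153) - 1*(-6013))/26178 = (-6 - 629)*(1/11089) + (1/49 + 6013)*(1/26178) = -635*1/11089 + (1/49 + 6013)*(1/26178) = -635/11089 + (294638/49)*(1/26178) = -635/11089 + 147319/641361 = 1226356156/7112052129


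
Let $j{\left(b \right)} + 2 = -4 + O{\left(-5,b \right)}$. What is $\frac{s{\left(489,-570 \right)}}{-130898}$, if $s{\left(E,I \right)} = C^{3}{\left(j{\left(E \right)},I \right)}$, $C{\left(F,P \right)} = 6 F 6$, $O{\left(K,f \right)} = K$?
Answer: $\frac{31049568}{65449} \approx 474.41$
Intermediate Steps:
$j{\left(b \right)} = -11$ ($j{\left(b \right)} = -2 - 9 = -11$)
$C{\left(F,P \right)} = 36 F$
$s{\left(E,I \right)} = -62099136$ ($s{\left(E,I \right)} = \left(36 \left(-11\right)\right)^{3} = \left(-396\right)^{3} = -62099136$)
$\frac{s{\left(489,-570 \right)}}{-130898} = - \frac{62099136}{-130898} = \left(-62099136\right) \left(- \frac{1}{130898}\right) = \frac{31049568}{65449}$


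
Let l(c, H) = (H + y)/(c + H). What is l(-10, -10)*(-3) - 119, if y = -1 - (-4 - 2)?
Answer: -479/4 ≈ -119.75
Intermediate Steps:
y = 5 (y = -1 - 1*(-6) = -1 + 6 = 5)
l(c, H) = (5 + H)/(H + c) (l(c, H) = (H + 5)/(c + H) = (5 + H)/(H + c))
l(-10, -10)*(-3) - 119 = ((5 - 10)/(-10 - 10))*(-3) - 119 = (-5/(-20))*(-3) - 119 = -1/20*(-5)*(-3) - 119 = (1/4)*(-3) - 119 = -3/4 - 119 = -479/4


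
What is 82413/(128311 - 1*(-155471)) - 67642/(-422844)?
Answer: 2251809359/4999813167 ≈ 0.45038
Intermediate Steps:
82413/(128311 - 1*(-155471)) - 67642/(-422844) = 82413/(128311 + 155471) - 67642*(-1/422844) = 82413/283782 + 33821/211422 = 82413*(1/283782) + 33821/211422 = 27471/94594 + 33821/211422 = 2251809359/4999813167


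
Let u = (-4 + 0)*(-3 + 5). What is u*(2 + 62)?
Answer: -512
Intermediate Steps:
u = -8 (u = -4*2 = -8)
u*(2 + 62) = -8*(2 + 62) = -8*64 = -512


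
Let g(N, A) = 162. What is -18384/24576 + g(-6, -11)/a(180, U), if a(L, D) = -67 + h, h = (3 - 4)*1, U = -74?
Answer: -27247/8704 ≈ -3.1304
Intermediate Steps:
h = -1 (h = -1*1 = -1)
a(L, D) = -68 (a(L, D) = -67 - 1 = -68)
-18384/24576 + g(-6, -11)/a(180, U) = -18384/24576 + 162/(-68) = -18384*1/24576 + 162*(-1/68) = -383/512 - 81/34 = -27247/8704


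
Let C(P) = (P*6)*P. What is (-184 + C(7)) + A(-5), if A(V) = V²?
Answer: 135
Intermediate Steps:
C(P) = 6*P² (C(P) = (6*P)*P = 6*P²)
(-184 + C(7)) + A(-5) = (-184 + 6*7²) + (-5)² = (-184 + 6*49) + 25 = (-184 + 294) + 25 = 110 + 25 = 135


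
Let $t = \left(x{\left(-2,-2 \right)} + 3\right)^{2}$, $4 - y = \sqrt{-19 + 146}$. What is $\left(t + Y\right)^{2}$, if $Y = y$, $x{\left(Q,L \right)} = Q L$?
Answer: $\left(53 - \sqrt{127}\right)^{2} \approx 1741.4$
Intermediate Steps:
$y = 4 - \sqrt{127}$ ($y = 4 - \sqrt{-19 + 146} = 4 - \sqrt{127} \approx -7.2694$)
$x{\left(Q,L \right)} = L Q$
$Y = 4 - \sqrt{127} \approx -7.2694$
$t = 49$ ($t = \left(\left(-2\right) \left(-2\right) + 3\right)^{2} = \left(4 + 3\right)^{2} = 7^{2} = 49$)
$\left(t + Y\right)^{2} = \left(49 + \left(4 - \sqrt{127}\right)\right)^{2} = \left(53 - \sqrt{127}\right)^{2}$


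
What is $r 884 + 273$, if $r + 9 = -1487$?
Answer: $-1322191$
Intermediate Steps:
$r = -1496$ ($r = -9 - 1487 = -1496$)
$r 884 + 273 = \left(-1496\right) 884 + 273 = -1322464 + 273 = -1322191$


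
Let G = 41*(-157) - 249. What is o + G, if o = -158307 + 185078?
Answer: 20085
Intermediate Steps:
o = 26771
G = -6686 (G = -6437 - 249 = -6686)
o + G = 26771 - 6686 = 20085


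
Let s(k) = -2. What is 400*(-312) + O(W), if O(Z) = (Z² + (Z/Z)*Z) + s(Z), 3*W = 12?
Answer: -124782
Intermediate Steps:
W = 4 (W = (⅓)*12 = 4)
O(Z) = -2 + Z + Z² (O(Z) = (Z² + (Z/Z)*Z) - 2 = (Z² + 1*Z) - 2 = (Z² + Z) - 2 = (Z + Z²) - 2 = -2 + Z + Z²)
400*(-312) + O(W) = 400*(-312) + (-2 + 4 + 4²) = -124800 + (-2 + 4 + 16) = -124800 + 18 = -124782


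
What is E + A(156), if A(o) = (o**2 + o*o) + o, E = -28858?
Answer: 19970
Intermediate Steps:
A(o) = o + 2*o**2 (A(o) = (o**2 + o**2) + o = 2*o**2 + o = o + 2*o**2)
E + A(156) = -28858 + 156*(1 + 2*156) = -28858 + 156*(1 + 312) = -28858 + 156*313 = -28858 + 48828 = 19970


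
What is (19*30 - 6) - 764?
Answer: -200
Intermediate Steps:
(19*30 - 6) - 764 = (570 - 6) - 764 = 564 - 764 = -200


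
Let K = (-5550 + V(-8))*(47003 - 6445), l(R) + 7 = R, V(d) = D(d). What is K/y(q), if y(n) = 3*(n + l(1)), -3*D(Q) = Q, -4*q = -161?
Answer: -2699864944/1233 ≈ -2.1897e+6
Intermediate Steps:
q = 161/4 (q = -¼*(-161) = 161/4 ≈ 40.250)
D(Q) = -Q/3
V(d) = -d/3
l(R) = -7 + R
y(n) = -18 + 3*n (y(n) = 3*(n + (-7 + 1)) = 3*(n - 6) = 3*(-6 + n) = -18 + 3*n)
K = -674966236/3 (K = (-5550 - ⅓*(-8))*(47003 - 6445) = (-5550 + 8/3)*40558 = -16642/3*40558 = -674966236/3 ≈ -2.2499e+8)
K/y(q) = -674966236/(3*(-18 + 3*(161/4))) = -674966236/(3*(-18 + 483/4)) = -674966236/(3*411/4) = -674966236/3*4/411 = -2699864944/1233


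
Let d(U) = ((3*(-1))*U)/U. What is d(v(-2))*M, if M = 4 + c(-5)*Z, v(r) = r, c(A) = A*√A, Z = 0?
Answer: -12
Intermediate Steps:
c(A) = A^(3/2)
d(U) = -3 (d(U) = (-3*U)/U = -3)
M = 4 (M = 4 + (-5)^(3/2)*0 = 4 - 5*I*√5*0 = 4 + 0 = 4)
d(v(-2))*M = -3*4 = -12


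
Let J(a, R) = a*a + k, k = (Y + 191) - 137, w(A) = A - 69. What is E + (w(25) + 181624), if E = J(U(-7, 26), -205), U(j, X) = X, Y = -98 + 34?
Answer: 182246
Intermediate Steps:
Y = -64
w(A) = -69 + A
k = -10 (k = (-64 + 191) - 137 = 127 - 137 = -10)
J(a, R) = -10 + a² (J(a, R) = a*a - 10 = a² - 10 = -10 + a²)
E = 666 (E = -10 + 26² = -10 + 676 = 666)
E + (w(25) + 181624) = 666 + ((-69 + 25) + 181624) = 666 + (-44 + 181624) = 666 + 181580 = 182246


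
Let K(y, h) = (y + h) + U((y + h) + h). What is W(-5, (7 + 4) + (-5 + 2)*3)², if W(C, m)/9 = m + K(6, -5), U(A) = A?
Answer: 81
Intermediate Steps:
K(y, h) = 2*y + 3*h (K(y, h) = (y + h) + ((y + h) + h) = (h + y) + ((h + y) + h) = (h + y) + (y + 2*h) = 2*y + 3*h)
W(C, m) = -27 + 9*m (W(C, m) = 9*(m + (2*6 + 3*(-5))) = 9*(m + (12 - 15)) = 9*(m - 3) = 9*(-3 + m) = -27 + 9*m)
W(-5, (7 + 4) + (-5 + 2)*3)² = (-27 + 9*((7 + 4) + (-5 + 2)*3))² = (-27 + 9*(11 - 3*3))² = (-27 + 9*(11 - 9))² = (-27 + 9*2)² = (-27 + 18)² = (-9)² = 81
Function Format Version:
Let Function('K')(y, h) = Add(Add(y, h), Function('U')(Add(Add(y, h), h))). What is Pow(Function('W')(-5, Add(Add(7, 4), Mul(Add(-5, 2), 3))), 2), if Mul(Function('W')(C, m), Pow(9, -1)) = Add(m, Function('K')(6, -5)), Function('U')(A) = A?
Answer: 81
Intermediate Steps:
Function('K')(y, h) = Add(Mul(2, y), Mul(3, h)) (Function('K')(y, h) = Add(Add(y, h), Add(Add(y, h), h)) = Add(Add(h, y), Add(Add(h, y), h)) = Add(Add(h, y), Add(y, Mul(2, h))) = Add(Mul(2, y), Mul(3, h)))
Function('W')(C, m) = Add(-27, Mul(9, m)) (Function('W')(C, m) = Mul(9, Add(m, Add(Mul(2, 6), Mul(3, -5)))) = Mul(9, Add(m, Add(12, -15))) = Mul(9, Add(m, -3)) = Mul(9, Add(-3, m)) = Add(-27, Mul(9, m)))
Pow(Function('W')(-5, Add(Add(7, 4), Mul(Add(-5, 2), 3))), 2) = Pow(Add(-27, Mul(9, Add(Add(7, 4), Mul(Add(-5, 2), 3)))), 2) = Pow(Add(-27, Mul(9, Add(11, Mul(-3, 3)))), 2) = Pow(Add(-27, Mul(9, Add(11, -9))), 2) = Pow(Add(-27, Mul(9, 2)), 2) = Pow(Add(-27, 18), 2) = Pow(-9, 2) = 81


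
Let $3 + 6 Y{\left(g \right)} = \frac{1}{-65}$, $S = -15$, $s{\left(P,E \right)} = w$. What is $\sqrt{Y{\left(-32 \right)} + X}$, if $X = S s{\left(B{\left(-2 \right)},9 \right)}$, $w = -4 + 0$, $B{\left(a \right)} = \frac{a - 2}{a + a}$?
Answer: $\frac{\sqrt{2262390}}{195} \approx 7.7135$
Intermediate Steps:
$B{\left(a \right)} = \frac{-2 + a}{2 a}$
$w = -4$
$s{\left(P,E \right)} = -4$
$Y{\left(g \right)} = - \frac{98}{195}$ ($Y{\left(g \right)} = - \frac{1}{2} + \frac{1}{6 \left(-65\right)} = - \frac{1}{2} + \frac{1}{6} \left(- \frac{1}{65}\right) = - \frac{1}{2} - \frac{1}{390} = - \frac{98}{195}$)
$X = 60$ ($X = \left(-15\right) \left(-4\right) = 60$)
$\sqrt{Y{\left(-32 \right)} + X} = \sqrt{- \frac{98}{195} + 60} = \sqrt{\frac{11602}{195}} = \frac{\sqrt{2262390}}{195}$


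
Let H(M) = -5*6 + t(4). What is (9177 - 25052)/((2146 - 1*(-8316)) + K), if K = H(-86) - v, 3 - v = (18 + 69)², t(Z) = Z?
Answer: -15875/18002 ≈ -0.88185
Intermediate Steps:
v = -7566 (v = 3 - (18 + 69)² = 3 - 1*87² = 3 - 1*7569 = 3 - 7569 = -7566)
H(M) = -26 (H(M) = -5*6 + 4 = -30 + 4 = -26)
K = 7540 (K = -26 - 1*(-7566) = -26 + 7566 = 7540)
(9177 - 25052)/((2146 - 1*(-8316)) + K) = (9177 - 25052)/((2146 - 1*(-8316)) + 7540) = -15875/((2146 + 8316) + 7540) = -15875/(10462 + 7540) = -15875/18002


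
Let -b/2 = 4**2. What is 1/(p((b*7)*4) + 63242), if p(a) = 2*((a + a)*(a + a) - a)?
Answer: 1/6487562 ≈ 1.5414e-7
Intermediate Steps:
b = -32 (b = -2*4**2 = -2*16 = -32)
p(a) = -2*a + 8*a**2 (p(a) = 2*((2*a)*(2*a) - a) = 2*(4*a**2 - a) = 2*(-a + 4*a**2) = -2*a + 8*a**2)
1/(p((b*7)*4) + 63242) = 1/(2*(-32*7*4)*(-1 + 4*(-32*7*4)) + 63242) = 1/(2*(-224*4)*(-1 + 4*(-224*4)) + 63242) = 1/(2*(-896)*(-1 + 4*(-896)) + 63242) = 1/(2*(-896)*(-1 - 3584) + 63242) = 1/(2*(-896)*(-3585) + 63242) = 1/(6424320 + 63242) = 1/6487562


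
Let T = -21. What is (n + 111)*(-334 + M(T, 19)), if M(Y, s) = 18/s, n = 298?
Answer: -2588152/19 ≈ -1.3622e+5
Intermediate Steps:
(n + 111)*(-334 + M(T, 19)) = (298 + 111)*(-334 + 18/19) = 409*(-334 + 18*(1/19)) = 409*(-334 + 18/19) = 409*(-6328/19) = -2588152/19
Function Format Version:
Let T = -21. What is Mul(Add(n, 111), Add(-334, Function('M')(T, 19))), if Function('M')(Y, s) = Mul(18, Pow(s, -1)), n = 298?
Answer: Rational(-2588152, 19) ≈ -1.3622e+5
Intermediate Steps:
Mul(Add(n, 111), Add(-334, Function('M')(T, 19))) = Mul(Add(298, 111), Add(-334, Mul(18, Pow(19, -1)))) = Mul(409, Add(-334, Mul(18, Rational(1, 19)))) = Mul(409, Add(-334, Rational(18, 19))) = Mul(409, Rational(-6328, 19)) = Rational(-2588152, 19)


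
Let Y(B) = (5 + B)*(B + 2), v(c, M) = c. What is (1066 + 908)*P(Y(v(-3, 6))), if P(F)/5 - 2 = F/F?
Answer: 29610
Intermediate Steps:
Y(B) = (2 + B)*(5 + B) (Y(B) = (5 + B)*(2 + B) = (2 + B)*(5 + B))
P(F) = 15 (P(F) = 10 + 5*(F/F) = 10 + 5*1 = 10 + 5 = 15)
(1066 + 908)*P(Y(v(-3, 6))) = (1066 + 908)*15 = 1974*15 = 29610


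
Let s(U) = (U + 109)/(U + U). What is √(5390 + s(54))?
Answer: √1746849/18 ≈ 73.427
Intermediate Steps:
s(U) = (109 + U)/(2*U) (s(U) = (109 + U)/((2*U)) = (109 + U)*(1/(2*U)) = (109 + U)/(2*U))
√(5390 + s(54)) = √(5390 + (½)*(109 + 54)/54) = √(5390 + (½)*(1/54)*163) = √(5390 + 163/108) = √(582283/108) = √1746849/18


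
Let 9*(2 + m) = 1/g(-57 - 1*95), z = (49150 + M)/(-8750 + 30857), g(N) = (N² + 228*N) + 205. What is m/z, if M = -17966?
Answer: -1505096143/1061534544 ≈ -1.4178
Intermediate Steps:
g(N) = 205 + N² + 228*N
z = 31184/22107 (z = (49150 - 17966)/(-8750 + 30857) = 31184/22107 ≈ 1.4106)
m = -204247/102123 (m = -2 + 1/(9*(205 + (-57 - 1*95)² + 228*(-57 - 1*95))) = -2 + 1/(9*(205 + (-57 - 95)² + 228*(-57 - 95))) = -2 + 1/(9*(205 + (-152)² + 228*(-152))) = -2 + 1/(9*(205 + 23104 - 34656)) = -2 + (⅑)/(-11347) = -2 + (⅑)*(-1/11347) = -2 - 1/102123 = -204247/102123 ≈ -2.0000)
m/z = -204247/(102123*31184/22107) = -204247/102123*22107/31184 = -1505096143/1061534544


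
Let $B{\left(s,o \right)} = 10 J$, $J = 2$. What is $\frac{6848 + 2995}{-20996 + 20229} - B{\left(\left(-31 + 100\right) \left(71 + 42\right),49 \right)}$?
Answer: $- \frac{25183}{767} \approx -32.833$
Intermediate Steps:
$B{\left(s,o \right)} = 20$ ($B{\left(s,o \right)} = 10 \cdot 2 = 20$)
$\frac{6848 + 2995}{-20996 + 20229} - B{\left(\left(-31 + 100\right) \left(71 + 42\right),49 \right)} = \frac{6848 + 2995}{-20996 + 20229} - 20 = \frac{9843}{-767} - 20 = 9843 \left(- \frac{1}{767}\right) - 20 = - \frac{9843}{767} - 20 = - \frac{25183}{767}$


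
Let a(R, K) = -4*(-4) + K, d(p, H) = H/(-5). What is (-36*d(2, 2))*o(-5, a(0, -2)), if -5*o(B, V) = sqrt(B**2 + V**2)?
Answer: -72*sqrt(221)/25 ≈ -42.814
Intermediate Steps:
d(p, H) = -H/5 (d(p, H) = H*(-1/5) = -H/5)
a(R, K) = 16 + K
o(B, V) = -sqrt(B**2 + V**2)/5
(-36*d(2, 2))*o(-5, a(0, -2)) = (-(-36)*2/5)*(-sqrt((-5)**2 + (16 - 2)**2)/5) = (-36*(-2/5))*(-sqrt(25 + 14**2)/5) = 72*(-sqrt(25 + 196)/5)/5 = 72*(-sqrt(221)/5)/5 = -72*sqrt(221)/25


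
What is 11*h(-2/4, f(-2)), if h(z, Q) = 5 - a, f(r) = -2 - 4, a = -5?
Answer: 110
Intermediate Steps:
f(r) = -6
h(z, Q) = 10 (h(z, Q) = 5 - 1*(-5) = 5 + 5 = 10)
11*h(-2/4, f(-2)) = 11*10 = 110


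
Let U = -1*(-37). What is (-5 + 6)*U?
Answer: 37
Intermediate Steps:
U = 37
(-5 + 6)*U = (-5 + 6)*37 = 1*37 = 37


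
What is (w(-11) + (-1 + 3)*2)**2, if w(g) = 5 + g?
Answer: 4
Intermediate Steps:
(w(-11) + (-1 + 3)*2)**2 = ((5 - 11) + (-1 + 3)*2)**2 = (-6 + 2*2)**2 = (-6 + 4)**2 = (-2)**2 = 4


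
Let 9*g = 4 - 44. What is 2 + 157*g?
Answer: -6262/9 ≈ -695.78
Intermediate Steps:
g = -40/9 (g = (4 - 44)/9 = (⅑)*(-40) = -40/9 ≈ -4.4444)
2 + 157*g = 2 + 157*(-40/9) = 2 - 6280/9 = -6262/9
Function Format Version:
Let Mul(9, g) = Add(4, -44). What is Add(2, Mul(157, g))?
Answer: Rational(-6262, 9) ≈ -695.78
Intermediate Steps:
g = Rational(-40, 9) (g = Mul(Rational(1, 9), Add(4, -44)) = Mul(Rational(1, 9), -40) = Rational(-40, 9) ≈ -4.4444)
Add(2, Mul(157, g)) = Add(2, Mul(157, Rational(-40, 9))) = Add(2, Rational(-6280, 9)) = Rational(-6262, 9)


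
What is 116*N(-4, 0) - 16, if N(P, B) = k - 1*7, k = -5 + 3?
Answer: -1060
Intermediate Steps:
k = -2
N(P, B) = -9 (N(P, B) = -2 - 1*7 = -2 - 7 = -9)
116*N(-4, 0) - 16 = 116*(-9) - 16 = -1044 - 16 = -1060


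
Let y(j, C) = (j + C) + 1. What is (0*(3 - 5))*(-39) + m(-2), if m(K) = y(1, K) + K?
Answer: -2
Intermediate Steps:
y(j, C) = 1 + C + j (y(j, C) = (C + j) + 1 = 1 + C + j)
m(K) = 2 + 2*K (m(K) = (1 + K + 1) + K = (2 + K) + K = 2 + 2*K)
(0*(3 - 5))*(-39) + m(-2) = (0*(3 - 5))*(-39) + (2 + 2*(-2)) = (0*(-2))*(-39) + (2 - 4) = 0*(-39) - 2 = 0 - 2 = -2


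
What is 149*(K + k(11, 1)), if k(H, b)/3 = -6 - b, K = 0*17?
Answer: -3129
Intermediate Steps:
K = 0
k(H, b) = -18 - 3*b (k(H, b) = 3*(-6 - b) = -18 - 3*b)
149*(K + k(11, 1)) = 149*(0 + (-18 - 3*1)) = 149*(0 + (-18 - 3)) = 149*(0 - 21) = 149*(-21) = -3129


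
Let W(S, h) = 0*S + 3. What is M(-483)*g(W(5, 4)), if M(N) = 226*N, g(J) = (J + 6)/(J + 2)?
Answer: -982422/5 ≈ -1.9648e+5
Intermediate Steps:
W(S, h) = 3 (W(S, h) = 0 + 3 = 3)
g(J) = (6 + J)/(2 + J)
M(-483)*g(W(5, 4)) = (226*(-483))*((6 + 3)/(2 + 3)) = -109158*9/5 = -982422/5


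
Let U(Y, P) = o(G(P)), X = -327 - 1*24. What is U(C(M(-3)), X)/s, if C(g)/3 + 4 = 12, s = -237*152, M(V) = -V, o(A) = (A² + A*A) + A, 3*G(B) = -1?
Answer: 1/324216 ≈ 3.0844e-6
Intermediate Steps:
G(B) = -⅓ (G(B) = (⅓)*(-1) = -⅓)
o(A) = A + 2*A² (o(A) = (A² + A²) + A = 2*A² + A = A + 2*A²)
X = -351 (X = -327 - 24 = -351)
s = -36024
C(g) = 24 (C(g) = -12 + 3*12 = -12 + 36 = 24)
U(Y, P) = -⅑ (U(Y, P) = -(1 + 2*(-⅓))/3 = -(1 - ⅔)/3 = -⅓*⅓ = -⅑)
U(C(M(-3)), X)/s = -⅑/(-36024) = -⅑*(-1/36024) = 1/324216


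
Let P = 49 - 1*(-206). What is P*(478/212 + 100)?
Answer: 2763945/106 ≈ 26075.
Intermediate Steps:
P = 255 (P = 49 + 206 = 255)
P*(478/212 + 100) = 255*(478/212 + 100) = 255*(478*(1/212) + 100) = 255*(239/106 + 100) = 255*(10839/106) = 2763945/106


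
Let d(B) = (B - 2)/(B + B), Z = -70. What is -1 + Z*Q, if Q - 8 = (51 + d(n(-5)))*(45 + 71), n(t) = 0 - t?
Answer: -417117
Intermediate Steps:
n(t) = -t
d(B) = (-2 + B)/(2*B) (d(B) = (-2 + B)/((2*B)) = (-2 + B)*(1/(2*B)) = (-2 + B)/(2*B))
Q = 29794/5 (Q = 8 + (51 + (-2 - 1*(-5))/(2*((-1*(-5)))))*(45 + 71) = 8 + (51 + (1/2)*(-2 + 5)/5)*116 = 8 + (51 + (1/2)*(1/5)*3)*116 = 8 + (51 + 3/10)*116 = 8 + (513/10)*116 = 8 + 29754/5 = 29794/5 ≈ 5958.8)
-1 + Z*Q = -1 - 70*29794/5 = -1 - 417116 = -417117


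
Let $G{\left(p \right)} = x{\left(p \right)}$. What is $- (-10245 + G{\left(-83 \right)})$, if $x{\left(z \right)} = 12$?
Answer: $10233$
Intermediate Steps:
$G{\left(p \right)} = 12$
$- (-10245 + G{\left(-83 \right)}) = - (-10245 + 12) = \left(-1\right) \left(-10233\right) = 10233$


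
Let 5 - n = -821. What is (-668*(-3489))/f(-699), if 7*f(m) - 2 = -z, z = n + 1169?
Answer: -16314564/1993 ≈ -8185.9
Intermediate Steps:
n = 826 (n = 5 - 1*(-821) = 5 + 821 = 826)
z = 1995 (z = 826 + 1169 = 1995)
f(m) = -1993/7 (f(m) = 2/7 + (-1*1995)/7 = 2/7 + (⅐)*(-1995) = 2/7 - 285 = -1993/7)
(-668*(-3489))/f(-699) = (-668*(-3489))/(-1993/7) = 2330652*(-7/1993) = -16314564/1993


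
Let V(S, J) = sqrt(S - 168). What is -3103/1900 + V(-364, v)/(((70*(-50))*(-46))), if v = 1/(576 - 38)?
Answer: -3103/1900 + I*sqrt(133)/80500 ≈ -1.6332 + 0.00014326*I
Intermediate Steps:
v = 1/538 ≈ 0.0018587
V(S, J) = sqrt(-168 + S)
-3103/1900 + V(-364, v)/(((70*(-50))*(-46))) = -3103/1900 + sqrt(-168 - 364)/(((70*(-50))*(-46))) = -3103*1/1900 + sqrt(-532)/((-3500*(-46))) = -3103/1900 + (2*I*sqrt(133))/161000 = -3103/1900 + (2*I*sqrt(133))*(1/161000) = -3103/1900 + I*sqrt(133)/80500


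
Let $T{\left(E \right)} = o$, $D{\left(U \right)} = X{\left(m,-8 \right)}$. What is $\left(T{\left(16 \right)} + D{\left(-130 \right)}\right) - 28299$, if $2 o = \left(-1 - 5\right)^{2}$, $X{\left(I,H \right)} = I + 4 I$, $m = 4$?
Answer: $-28261$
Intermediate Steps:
$X{\left(I,H \right)} = 5 I$
$D{\left(U \right)} = 20$ ($D{\left(U \right)} = 5 \cdot 4 = 20$)
$o = 18$ ($o = \frac{\left(-1 - 5\right)^{2}}{2} = \frac{\left(-6\right)^{2}}{2} = \frac{1}{2} \cdot 36 = 18$)
$T{\left(E \right)} = 18$
$\left(T{\left(16 \right)} + D{\left(-130 \right)}\right) - 28299 = \left(18 + 20\right) - 28299 = 38 - 28299 = -28261$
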